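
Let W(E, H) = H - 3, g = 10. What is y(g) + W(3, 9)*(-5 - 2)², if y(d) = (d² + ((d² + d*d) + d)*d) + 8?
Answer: 2502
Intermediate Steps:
W(E, H) = -3 + H
y(d) = 8 + d² + d*(d + 2*d²) (y(d) = (d² + ((d² + d²) + d)*d) + 8 = (d² + (2*d² + d)*d) + 8 = (d² + (d + 2*d²)*d) + 8 = (d² + d*(d + 2*d²)) + 8 = 8 + d² + d*(d + 2*d²))
y(g) + W(3, 9)*(-5 - 2)² = (8 + 2*10² + 2*10³) + (-3 + 9)*(-5 - 2)² = (8 + 2*100 + 2*1000) + 6*(-7)² = (8 + 200 + 2000) + 6*49 = 2208 + 294 = 2502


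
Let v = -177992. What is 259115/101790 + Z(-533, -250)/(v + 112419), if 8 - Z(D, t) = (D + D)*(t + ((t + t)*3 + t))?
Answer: 1613837335/46032246 ≈ 35.059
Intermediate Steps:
Z(D, t) = 8 - 16*D*t (Z(D, t) = 8 - (D + D)*(t + ((t + t)*3 + t)) = 8 - 2*D*(t + ((2*t)*3 + t)) = 8 - 2*D*(t + (6*t + t)) = 8 - 2*D*(t + 7*t) = 8 - 2*D*8*t = 8 - 16*D*t)
259115/101790 + Z(-533, -250)/(v + 112419) = 259115/101790 + (8 - 16*(-533)*(-250))/(-177992 + 112419) = 259115*(1/101790) + (8 - 2132000)/(-65573) = 1787/702 - 2131992*(-1/65573) = 1787/702 + 2131992/65573 = 1613837335/46032246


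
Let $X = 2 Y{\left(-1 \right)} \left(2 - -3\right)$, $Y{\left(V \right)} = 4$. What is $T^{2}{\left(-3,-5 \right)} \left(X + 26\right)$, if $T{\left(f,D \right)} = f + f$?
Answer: $2376$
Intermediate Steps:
$T{\left(f,D \right)} = 2 f$
$X = 40$ ($X = 2 \cdot 4 \left(2 - -3\right) = 8 \left(2 + 3\right) = 8 \cdot 5 = 40$)
$T^{2}{\left(-3,-5 \right)} \left(X + 26\right) = \left(2 \left(-3\right)\right)^{2} \left(40 + 26\right) = \left(-6\right)^{2} \cdot 66 = 36 \cdot 66 = 2376$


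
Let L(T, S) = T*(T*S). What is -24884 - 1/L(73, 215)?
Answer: -28510469741/1145735 ≈ -24884.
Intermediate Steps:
L(T, S) = S*T**2 (L(T, S) = T*(S*T) = S*T**2)
-24884 - 1/L(73, 215) = -24884 - 1/(215*73**2) = -24884 - 1/(215*5329) = -24884 - 1/1145735 = -28510469741/1145735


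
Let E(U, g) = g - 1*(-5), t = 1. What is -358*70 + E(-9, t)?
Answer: -25054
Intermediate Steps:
E(U, g) = 5 + g (E(U, g) = g + 5 = 5 + g)
-358*70 + E(-9, t) = -358*70 + (5 + 1) = -25060 + 6 = -25054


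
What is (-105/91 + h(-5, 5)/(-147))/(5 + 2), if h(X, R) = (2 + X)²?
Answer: -774/4459 ≈ -0.17358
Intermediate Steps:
(-105/91 + h(-5, 5)/(-147))/(5 + 2) = (-105/91 + (2 - 5)²/(-147))/(5 + 2) = (-105*1/91 + (-3)²*(-1/147))/7 = (-15/13 + 9*(-1/147))/7 = (-15/13 - 3/49)/7 = (⅐)*(-774/637) = -774/4459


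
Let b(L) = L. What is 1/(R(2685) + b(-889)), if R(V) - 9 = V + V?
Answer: 1/4490 ≈ 0.00022272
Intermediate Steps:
R(V) = 9 + 2*V (R(V) = 9 + (V + V) = 9 + 2*V)
1/(R(2685) + b(-889)) = 1/((9 + 2*2685) - 889) = 1/((9 + 5370) - 889) = 1/(5379 - 889) = 1/4490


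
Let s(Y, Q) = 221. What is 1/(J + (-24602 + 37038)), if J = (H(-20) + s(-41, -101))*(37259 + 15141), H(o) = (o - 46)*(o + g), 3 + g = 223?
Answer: -1/680087164 ≈ -1.4704e-9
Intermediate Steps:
g = 220 (g = -3 + 223 = 220)
H(o) = (-46 + o)*(220 + o) (H(o) = (o - 46)*(o + 220) = (-46 + o)*(220 + o))
J = -680099600 (J = ((-10120 + (-20)² + 174*(-20)) + 221)*(37259 + 15141) = ((-10120 + 400 - 3480) + 221)*52400 = (-13200 + 221)*52400 = -12979*52400 = -680099600)
1/(J + (-24602 + 37038)) = 1/(-680099600 + (-24602 + 37038)) = 1/(-680099600 + 12436) = 1/(-680087164) = -1/680087164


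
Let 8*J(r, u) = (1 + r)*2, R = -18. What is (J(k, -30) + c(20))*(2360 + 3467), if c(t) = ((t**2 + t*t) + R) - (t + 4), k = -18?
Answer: 17568405/4 ≈ 4.3921e+6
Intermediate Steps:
J(r, u) = 1/4 + r/4 (J(r, u) = ((1 + r)*2)/8 = (2 + 2*r)/8 = 1/4 + r/4)
c(t) = -22 - t + 2*t**2 (c(t) = ((t**2 + t*t) - 18) - (t + 4) = ((t**2 + t**2) - 18) - (4 + t) = (2*t**2 - 18) + (-4 - t) = (-18 + 2*t**2) + (-4 - t) = -22 - t + 2*t**2)
(J(k, -30) + c(20))*(2360 + 3467) = ((1/4 + (1/4)*(-18)) + (-22 - 1*20 + 2*20**2))*(2360 + 3467) = ((1/4 - 9/2) + (-22 - 20 + 2*400))*5827 = (-17/4 + (-22 - 20 + 800))*5827 = (-17/4 + 758)*5827 = (3015/4)*5827 = 17568405/4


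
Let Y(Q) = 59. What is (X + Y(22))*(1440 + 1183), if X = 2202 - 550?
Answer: 4487953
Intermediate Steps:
X = 1652
(X + Y(22))*(1440 + 1183) = (1652 + 59)*(1440 + 1183) = 1711*2623 = 4487953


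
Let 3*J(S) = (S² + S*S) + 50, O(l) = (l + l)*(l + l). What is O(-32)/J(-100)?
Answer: 6144/10025 ≈ 0.61287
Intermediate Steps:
O(l) = 4*l² (O(l) = (2*l)*(2*l) = 4*l²)
J(S) = 50/3 + 2*S²/3 (J(S) = ((S² + S*S) + 50)/3 = ((S² + S²) + 50)/3 = (2*S² + 50)/3 = (50 + 2*S²)/3 = 50/3 + 2*S²/3)
O(-32)/J(-100) = (4*(-32)²)/(50/3 + (⅔)*(-100)²) = (4*1024)/(50/3 + (⅔)*10000) = 4096/(50/3 + 20000/3) = 4096/(20050/3) = 4096*(3/20050) = 6144/10025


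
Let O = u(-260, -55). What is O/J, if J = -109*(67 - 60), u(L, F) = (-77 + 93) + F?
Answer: 39/763 ≈ 0.051114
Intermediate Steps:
u(L, F) = 16 + F
J = -763 (J = -109*7 = -763)
O = -39 (O = 16 - 55 = -39)
O/J = -39/(-763) = -39*(-1/763) = 39/763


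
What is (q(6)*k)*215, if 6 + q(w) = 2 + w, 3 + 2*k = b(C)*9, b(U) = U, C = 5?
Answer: 9030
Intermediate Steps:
k = 21 (k = -3/2 + (5*9)/2 = -3/2 + (½)*45 = -3/2 + 45/2 = 21)
q(w) = -4 + w (q(w) = -6 + (2 + w) = -4 + w)
(q(6)*k)*215 = ((-4 + 6)*21)*215 = (2*21)*215 = 42*215 = 9030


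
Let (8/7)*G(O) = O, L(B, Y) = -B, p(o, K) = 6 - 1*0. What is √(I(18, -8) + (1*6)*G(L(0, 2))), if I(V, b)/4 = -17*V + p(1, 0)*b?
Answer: 2*I*√354 ≈ 37.63*I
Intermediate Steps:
p(o, K) = 6 (p(o, K) = 6 + 0 = 6)
G(O) = 7*O/8
I(V, b) = -68*V + 24*b (I(V, b) = 4*(-17*V + 6*b) = -68*V + 24*b)
√(I(18, -8) + (1*6)*G(L(0, 2))) = √((-68*18 + 24*(-8)) + (1*6)*(7*(-1*0)/8)) = √((-1224 - 192) + 6*((7/8)*0)) = √(-1416 + 6*0) = √(-1416 + 0) = √(-1416) = 2*I*√354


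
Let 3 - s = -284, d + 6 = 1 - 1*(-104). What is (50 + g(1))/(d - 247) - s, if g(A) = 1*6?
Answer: -10633/37 ≈ -287.38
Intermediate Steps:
g(A) = 6
d = 99 (d = -6 + (1 - 1*(-104)) = -6 + (1 + 104) = -6 + 105 = 99)
s = 287 (s = 3 - 1*(-284) = 3 + 284 = 287)
(50 + g(1))/(d - 247) - s = (50 + 6)/(99 - 247) - 1*287 = 56/(-148) - 287 = 56*(-1/148) - 287 = -14/37 - 287 = -10633/37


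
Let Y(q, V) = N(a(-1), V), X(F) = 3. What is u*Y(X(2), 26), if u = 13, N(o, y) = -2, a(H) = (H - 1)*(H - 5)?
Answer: -26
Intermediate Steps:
a(H) = (-1 + H)*(-5 + H)
Y(q, V) = -2
u*Y(X(2), 26) = 13*(-2) = -26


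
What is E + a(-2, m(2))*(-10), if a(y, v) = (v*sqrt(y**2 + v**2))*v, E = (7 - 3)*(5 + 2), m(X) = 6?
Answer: 28 - 720*sqrt(10) ≈ -2248.8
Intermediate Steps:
E = 28 (E = 4*7 = 28)
a(y, v) = v**2*sqrt(v**2 + y**2) (a(y, v) = (v*sqrt(v**2 + y**2))*v = v**2*sqrt(v**2 + y**2))
E + a(-2, m(2))*(-10) = 28 + (6**2*sqrt(6**2 + (-2)**2))*(-10) = 28 + (36*sqrt(36 + 4))*(-10) = 28 + (36*sqrt(40))*(-10) = 28 + (36*(2*sqrt(10)))*(-10) = 28 + (72*sqrt(10))*(-10) = 28 - 720*sqrt(10)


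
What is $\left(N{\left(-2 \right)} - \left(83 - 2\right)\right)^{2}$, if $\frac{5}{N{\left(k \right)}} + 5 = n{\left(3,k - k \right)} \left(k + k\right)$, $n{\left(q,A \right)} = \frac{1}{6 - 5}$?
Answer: $\frac{538756}{81} \approx 6651.3$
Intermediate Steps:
$n{\left(q,A \right)} = 1$ ($n{\left(q,A \right)} = 1^{-1} = 1$)
$N{\left(k \right)} = \frac{5}{-5 + 2 k}$ ($N{\left(k \right)} = \frac{5}{-5 + 1 \left(k + k\right)} = \frac{5}{-5 + 1 \cdot 2 k} = \frac{5}{-5 + 2 k}$)
$\left(N{\left(-2 \right)} - \left(83 - 2\right)\right)^{2} = \left(\frac{5}{-5 + 2 \left(-2\right)} - \left(83 - 2\right)\right)^{2} = \left(\frac{5}{-5 - 4} - 81\right)^{2} = \left(\frac{5}{-9} - 81\right)^{2} = \left(5 \left(- \frac{1}{9}\right) - 81\right)^{2} = \left(- \frac{5}{9} - 81\right)^{2} = \left(- \frac{734}{9}\right)^{2} = \frac{538756}{81}$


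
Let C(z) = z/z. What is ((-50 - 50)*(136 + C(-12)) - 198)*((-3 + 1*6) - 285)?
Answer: 3919236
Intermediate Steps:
C(z) = 1
((-50 - 50)*(136 + C(-12)) - 198)*((-3 + 1*6) - 285) = ((-50 - 50)*(136 + 1) - 198)*((-3 + 1*6) - 285) = (-100*137 - 198)*((-3 + 6) - 285) = (-13700 - 198)*(3 - 285) = -13898*(-282) = 3919236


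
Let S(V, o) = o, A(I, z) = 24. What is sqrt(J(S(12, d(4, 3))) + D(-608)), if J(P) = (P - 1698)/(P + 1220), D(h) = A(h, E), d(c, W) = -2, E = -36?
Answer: sqrt(8383494)/609 ≈ 4.7544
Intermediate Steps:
D(h) = 24
J(P) = (-1698 + P)/(1220 + P)
sqrt(J(S(12, d(4, 3))) + D(-608)) = sqrt((-1698 - 2)/(1220 - 2) + 24) = sqrt(-1700/1218 + 24) = sqrt((1/1218)*(-1700) + 24) = sqrt(-850/609 + 24) = sqrt(13766/609) = sqrt(8383494)/609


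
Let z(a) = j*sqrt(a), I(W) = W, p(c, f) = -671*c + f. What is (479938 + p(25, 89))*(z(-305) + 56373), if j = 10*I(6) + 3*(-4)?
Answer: 26114904996 + 22236096*I*sqrt(305) ≈ 2.6115e+10 + 3.8834e+8*I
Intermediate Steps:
p(c, f) = f - 671*c
j = 48 (j = 10*6 + 3*(-4) = 60 - 12 = 48)
z(a) = 48*sqrt(a)
(479938 + p(25, 89))*(z(-305) + 56373) = (479938 + (89 - 671*25))*(48*sqrt(-305) + 56373) = (479938 + (89 - 16775))*(48*(I*sqrt(305)) + 56373) = (479938 - 16686)*(48*I*sqrt(305) + 56373) = 463252*(56373 + 48*I*sqrt(305)) = 26114904996 + 22236096*I*sqrt(305)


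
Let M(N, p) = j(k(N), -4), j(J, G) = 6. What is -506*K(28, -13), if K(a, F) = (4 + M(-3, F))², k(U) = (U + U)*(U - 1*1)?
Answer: -50600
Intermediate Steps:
k(U) = 2*U*(-1 + U) (k(U) = (2*U)*(U - 1) = (2*U)*(-1 + U) = 2*U*(-1 + U))
M(N, p) = 6
K(a, F) = 100 (K(a, F) = (4 + 6)² = 10² = 100)
-506*K(28, -13) = -506*100 = -50600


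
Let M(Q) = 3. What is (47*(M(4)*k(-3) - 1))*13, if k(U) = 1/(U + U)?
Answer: -1833/2 ≈ -916.50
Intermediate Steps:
k(U) = 1/(2*U)
(47*(M(4)*k(-3) - 1))*13 = (47*(3*((½)/(-3)) - 1))*13 = (47*(3*((½)*(-⅓)) - 1))*13 = (47*(3*(-⅙) - 1))*13 = (47*(-½ - 1))*13 = (47*(-3/2))*13 = -141/2*13 = -1833/2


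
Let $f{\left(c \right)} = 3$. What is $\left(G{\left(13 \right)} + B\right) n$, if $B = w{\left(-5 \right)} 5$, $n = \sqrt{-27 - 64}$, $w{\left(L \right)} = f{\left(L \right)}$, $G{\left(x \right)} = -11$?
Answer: $4 i \sqrt{91} \approx 38.158 i$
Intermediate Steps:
$w{\left(L \right)} = 3$
$n = i \sqrt{91}$ ($n = \sqrt{-91} = i \sqrt{91} \approx 9.5394 i$)
$B = 15$ ($B = 3 \cdot 5 = 15$)
$\left(G{\left(13 \right)} + B\right) n = \left(-11 + 15\right) i \sqrt{91} = 4 i \sqrt{91}$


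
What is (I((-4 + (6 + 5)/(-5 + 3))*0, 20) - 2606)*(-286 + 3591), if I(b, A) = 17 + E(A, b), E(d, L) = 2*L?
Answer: -8556645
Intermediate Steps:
I(b, A) = 17 + 2*b
(I((-4 + (6 + 5)/(-5 + 3))*0, 20) - 2606)*(-286 + 3591) = ((17 + 2*((-4 + (6 + 5)/(-5 + 3))*0)) - 2606)*(-286 + 3591) = ((17 + 2*((-4 + 11/(-2))*0)) - 2606)*3305 = ((17 + 2*((-4 + 11*(-½))*0)) - 2606)*3305 = ((17 + 2*((-4 - 11/2)*0)) - 2606)*3305 = ((17 + 2*(-19/2*0)) - 2606)*3305 = ((17 + 2*0) - 2606)*3305 = ((17 + 0) - 2606)*3305 = (17 - 2606)*3305 = -2589*3305 = -8556645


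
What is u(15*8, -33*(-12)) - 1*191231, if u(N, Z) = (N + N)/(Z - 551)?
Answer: -5928209/31 ≈ -1.9123e+5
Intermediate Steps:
u(N, Z) = 2*N/(-551 + Z) (u(N, Z) = (2*N)/(-551 + Z) = 2*N/(-551 + Z))
u(15*8, -33*(-12)) - 1*191231 = 2*(15*8)/(-551 - 33*(-12)) - 1*191231 = 2*120/(-551 + 396) - 191231 = 2*120/(-155) - 191231 = 2*120*(-1/155) - 191231 = -48/31 - 191231 = -5928209/31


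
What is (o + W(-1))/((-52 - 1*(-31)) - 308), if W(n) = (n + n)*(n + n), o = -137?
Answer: 19/47 ≈ 0.40426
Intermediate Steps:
W(n) = 4*n² (W(n) = (2*n)*(2*n) = 4*n²)
(o + W(-1))/((-52 - 1*(-31)) - 308) = (-137 + 4*(-1)²)/((-52 - 1*(-31)) - 308) = (-137 + 4*1)/((-52 + 31) - 308) = (-137 + 4)/(-21 - 308) = -133/(-329) = -133*(-1/329) = 19/47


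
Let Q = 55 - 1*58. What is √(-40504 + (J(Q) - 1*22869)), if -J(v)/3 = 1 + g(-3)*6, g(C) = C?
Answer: I*√63322 ≈ 251.64*I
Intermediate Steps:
Q = -3 (Q = 55 - 58 = -3)
J(v) = 51 (J(v) = -3*(1 - 3*6) = -3*(1 - 18) = -3*(-17) = 51)
√(-40504 + (J(Q) - 1*22869)) = √(-40504 + (51 - 1*22869)) = √(-40504 + (51 - 22869)) = √(-40504 - 22818) = √(-63322) = I*√63322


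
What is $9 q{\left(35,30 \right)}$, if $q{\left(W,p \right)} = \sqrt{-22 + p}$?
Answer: $18 \sqrt{2} \approx 25.456$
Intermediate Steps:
$9 q{\left(35,30 \right)} = 9 \sqrt{-22 + 30} = 9 \sqrt{8} = 9 \cdot 2 \sqrt{2} = 18 \sqrt{2}$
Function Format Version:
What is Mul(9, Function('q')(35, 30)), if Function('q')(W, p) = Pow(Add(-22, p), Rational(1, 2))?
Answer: Mul(18, Pow(2, Rational(1, 2))) ≈ 25.456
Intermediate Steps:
Mul(9, Function('q')(35, 30)) = Mul(9, Pow(Add(-22, 30), Rational(1, 2))) = Mul(9, Pow(8, Rational(1, 2))) = Mul(9, Mul(2, Pow(2, Rational(1, 2)))) = Mul(18, Pow(2, Rational(1, 2)))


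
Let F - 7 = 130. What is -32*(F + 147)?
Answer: -9088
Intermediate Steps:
F = 137 (F = 7 + 130 = 137)
-32*(F + 147) = -32*(137 + 147) = -32*284 = -9088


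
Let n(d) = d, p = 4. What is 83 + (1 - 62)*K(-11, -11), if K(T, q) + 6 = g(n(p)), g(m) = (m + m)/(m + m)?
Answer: 388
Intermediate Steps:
g(m) = 1 (g(m) = (2*m)/((2*m)) = (2*m)*(1/(2*m)) = 1)
K(T, q) = -5 (K(T, q) = -6 + 1 = -5)
83 + (1 - 62)*K(-11, -11) = 83 + (1 - 62)*(-5) = 83 - 61*(-5) = 83 + 305 = 388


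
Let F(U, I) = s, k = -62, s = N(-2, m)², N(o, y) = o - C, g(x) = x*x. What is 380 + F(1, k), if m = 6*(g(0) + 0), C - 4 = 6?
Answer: 524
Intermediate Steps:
C = 10 (C = 4 + 6 = 10)
g(x) = x²
m = 0 (m = 6*(0² + 0) = 6*(0 + 0) = 6*0 = 0)
N(o, y) = -10 + o (N(o, y) = o - 1*10 = o - 10 = -10 + o)
s = 144 (s = (-10 - 2)² = (-12)² = 144)
F(U, I) = 144
380 + F(1, k) = 380 + 144 = 524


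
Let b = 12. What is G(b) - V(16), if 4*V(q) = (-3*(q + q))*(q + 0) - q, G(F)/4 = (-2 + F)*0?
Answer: 388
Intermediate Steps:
G(F) = 0 (G(F) = 4*((-2 + F)*0) = 4*0 = 0)
V(q) = -3*q**2/2 - q/4 (V(q) = ((-3*(q + q))*(q + 0) - q)/4 = ((-6*q)*q - q)/4 = (-6*q**2 - q)/4 = (-q - 6*q**2)/4 = -3*q**2/2 - q/4)
G(b) - V(16) = 0 - (-1)*16*(1 + 6*16)/4 = 0 - (-1)*16*(1 + 96)/4 = 0 - (-1)*16*97/4 = 0 - 1*(-388) = 0 + 388 = 388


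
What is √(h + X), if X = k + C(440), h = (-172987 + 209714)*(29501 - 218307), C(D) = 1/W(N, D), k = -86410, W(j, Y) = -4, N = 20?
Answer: 21*I*√62896729/2 ≈ 83273.0*I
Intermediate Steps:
C(D) = -¼ (C(D) = 1/(-4) = -¼)
h = -6934277962 (h = 36727*(-188806) = -6934277962)
X = -345641/4 (X = -86410 - ¼ = -345641/4 ≈ -86410.)
√(h + X) = √(-6934277962 - 345641/4) = √(-27737457489/4) = 21*I*√62896729/2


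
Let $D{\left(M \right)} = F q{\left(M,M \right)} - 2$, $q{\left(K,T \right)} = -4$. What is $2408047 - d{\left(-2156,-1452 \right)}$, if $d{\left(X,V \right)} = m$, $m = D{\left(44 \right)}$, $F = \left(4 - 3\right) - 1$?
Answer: $2408049$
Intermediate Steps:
$F = 0$ ($F = 1 - 1 = 0$)
$D{\left(M \right)} = -2$ ($D{\left(M \right)} = 0 \left(-4\right) - 2 = 0 - 2 = -2$)
$m = -2$
$d{\left(X,V \right)} = -2$
$2408047 - d{\left(-2156,-1452 \right)} = 2408047 - -2 = 2408047 + 2 = 2408049$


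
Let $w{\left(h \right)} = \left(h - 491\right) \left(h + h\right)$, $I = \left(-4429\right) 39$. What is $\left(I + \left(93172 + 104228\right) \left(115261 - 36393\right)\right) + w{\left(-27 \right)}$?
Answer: $15568398441$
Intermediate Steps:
$I = -172731$
$w{\left(h \right)} = 2 h \left(-491 + h\right)$ ($w{\left(h \right)} = \left(-491 + h\right) 2 h = 2 h \left(-491 + h\right)$)
$\left(I + \left(93172 + 104228\right) \left(115261 - 36393\right)\right) + w{\left(-27 \right)} = \left(-172731 + \left(93172 + 104228\right) \left(115261 - 36393\right)\right) + 2 \left(-27\right) \left(-491 - 27\right) = \left(-172731 + 197400 \cdot 78868\right) + 2 \left(-27\right) \left(-518\right) = \left(-172731 + 15568543200\right) + 27972 = 15568370469 + 27972 = 15568398441$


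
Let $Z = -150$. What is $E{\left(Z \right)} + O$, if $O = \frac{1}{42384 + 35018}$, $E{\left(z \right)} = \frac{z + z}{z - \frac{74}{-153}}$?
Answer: $\frac{888193669}{442662038} \approx 2.0065$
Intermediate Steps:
$E{\left(z \right)} = \frac{2 z}{\frac{74}{153} + z}$ ($E{\left(z \right)} = \frac{2 z}{z - - \frac{74}{153}} = \frac{2 z}{z + \frac{74}{153}} = \frac{2 z}{\frac{74}{153} + z}$)
$O = \frac{1}{77402} \approx 1.292 \cdot 10^{-5}$
$E{\left(Z \right)} + O = 306 \left(-150\right) \frac{1}{74 + 153 \left(-150\right)} + \frac{1}{77402} = 306 \left(-150\right) \frac{1}{74 - 22950} + \frac{1}{77402} = 306 \left(-150\right) \frac{1}{-22876} + \frac{1}{77402} = 306 \left(-150\right) \left(- \frac{1}{22876}\right) + \frac{1}{77402} = \frac{11475}{5719} + \frac{1}{77402} = \frac{888193669}{442662038}$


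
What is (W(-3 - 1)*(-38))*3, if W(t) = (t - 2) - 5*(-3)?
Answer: -1026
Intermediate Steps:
W(t) = 13 + t (W(t) = (-2 + t) + 15 = 13 + t)
(W(-3 - 1)*(-38))*3 = ((13 + (-3 - 1))*(-38))*3 = ((13 - 4)*(-38))*3 = (9*(-38))*3 = -342*3 = -1026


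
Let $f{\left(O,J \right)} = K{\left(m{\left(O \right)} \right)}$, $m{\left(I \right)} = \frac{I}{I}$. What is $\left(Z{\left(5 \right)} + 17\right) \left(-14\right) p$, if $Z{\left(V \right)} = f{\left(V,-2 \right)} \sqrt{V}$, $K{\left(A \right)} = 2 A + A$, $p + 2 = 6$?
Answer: $-952 - 168 \sqrt{5} \approx -1327.7$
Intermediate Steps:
$m{\left(I \right)} = 1$
$p = 4$ ($p = -2 + 6 = 4$)
$K{\left(A \right)} = 3 A$
$f{\left(O,J \right)} = 3$ ($f{\left(O,J \right)} = 3 \cdot 1 = 3$)
$Z{\left(V \right)} = 3 \sqrt{V}$
$\left(Z{\left(5 \right)} + 17\right) \left(-14\right) p = \left(3 \sqrt{5} + 17\right) \left(-14\right) 4 = \left(17 + 3 \sqrt{5}\right) \left(-14\right) 4 = \left(-238 - 42 \sqrt{5}\right) 4 = -952 - 168 \sqrt{5}$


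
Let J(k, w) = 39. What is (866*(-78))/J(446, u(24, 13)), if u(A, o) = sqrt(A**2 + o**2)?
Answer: -1732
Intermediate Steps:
(866*(-78))/J(446, u(24, 13)) = (866*(-78))/39 = -67548*1/39 = -1732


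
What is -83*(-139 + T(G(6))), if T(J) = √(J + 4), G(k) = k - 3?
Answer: 11537 - 83*√7 ≈ 11317.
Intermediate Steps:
G(k) = -3 + k
T(J) = √(4 + J)
-83*(-139 + T(G(6))) = -83*(-139 + √(4 + (-3 + 6))) = -83*(-139 + √(4 + 3)) = -83*(-139 + √7) = 11537 - 83*√7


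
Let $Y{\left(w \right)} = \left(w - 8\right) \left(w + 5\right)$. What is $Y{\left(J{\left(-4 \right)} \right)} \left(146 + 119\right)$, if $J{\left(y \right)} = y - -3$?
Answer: $-9540$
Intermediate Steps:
$J{\left(y \right)} = 3 + y$ ($J{\left(y \right)} = y + 3 = 3 + y$)
$Y{\left(w \right)} = \left(-8 + w\right) \left(5 + w\right)$
$Y{\left(J{\left(-4 \right)} \right)} \left(146 + 119\right) = \left(-40 + \left(3 - 4\right)^{2} - 3 \left(3 - 4\right)\right) \left(146 + 119\right) = \left(-40 + \left(-1\right)^{2} - -3\right) 265 = \left(-40 + 1 + 3\right) 265 = \left(-36\right) 265 = -9540$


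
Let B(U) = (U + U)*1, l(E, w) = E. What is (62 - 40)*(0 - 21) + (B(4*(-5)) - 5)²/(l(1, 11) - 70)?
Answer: -11301/23 ≈ -491.35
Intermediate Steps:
B(U) = 2*U (B(U) = (2*U)*1 = 2*U)
(62 - 40)*(0 - 21) + (B(4*(-5)) - 5)²/(l(1, 11) - 70) = (62 - 40)*(0 - 21) + (2*(4*(-5)) - 5)²/(1 - 70) = 22*(-21) + (2*(-20) - 5)²/(-69) = -462 - (-40 - 5)²/69 = -462 - 1/69*(-45)² = -462 - 1/69*2025 = -462 - 675/23 = -11301/23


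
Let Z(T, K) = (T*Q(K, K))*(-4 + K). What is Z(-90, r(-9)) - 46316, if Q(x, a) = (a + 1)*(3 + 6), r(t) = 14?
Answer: -167816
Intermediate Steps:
Q(x, a) = 9 + 9*a (Q(x, a) = (1 + a)*9 = 9 + 9*a)
Z(T, K) = T*(-4 + K)*(9 + 9*K) (Z(T, K) = (T*(9 + 9*K))*(-4 + K) = T*(-4 + K)*(9 + 9*K))
Z(-90, r(-9)) - 46316 = 9*(-90)*(1 + 14)*(-4 + 14) - 46316 = 9*(-90)*15*10 - 46316 = -121500 - 46316 = -167816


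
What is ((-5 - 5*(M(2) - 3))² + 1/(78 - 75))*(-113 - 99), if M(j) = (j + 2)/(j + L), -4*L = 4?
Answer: -63812/3 ≈ -21271.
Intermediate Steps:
L = -1 (L = -¼*4 = -1)
M(j) = (2 + j)/(-1 + j) (M(j) = (j + 2)/(j - 1) = (2 + j)/(-1 + j))
((-5 - 5*(M(2) - 3))² + 1/(78 - 75))*(-113 - 99) = ((-5 - 5*((2 + 2)/(-1 + 2) - 3))² + 1/(78 - 75))*(-113 - 99) = ((-5 - 5*(4/1 - 3))² + 1/3)*(-212) = ((-5 - 5*(1*4 - 3))² + ⅓)*(-212) = ((-5 - 5*(4 - 3))² + ⅓)*(-212) = ((-5 - 5*1)² + ⅓)*(-212) = ((-5 - 5)² + ⅓)*(-212) = ((-10)² + ⅓)*(-212) = (100 + ⅓)*(-212) = (301/3)*(-212) = -63812/3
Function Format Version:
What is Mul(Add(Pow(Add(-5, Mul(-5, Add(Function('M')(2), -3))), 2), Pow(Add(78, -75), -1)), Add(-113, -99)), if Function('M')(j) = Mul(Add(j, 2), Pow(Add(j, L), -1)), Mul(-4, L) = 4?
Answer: Rational(-63812, 3) ≈ -21271.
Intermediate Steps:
L = -1 (L = Mul(Rational(-1, 4), 4) = -1)
Function('M')(j) = Mul(Pow(Add(-1, j), -1), Add(2, j)) (Function('M')(j) = Mul(Add(j, 2), Pow(Add(j, -1), -1)) = Mul(Add(2, j), Pow(Add(-1, j), -1)) = Mul(Pow(Add(-1, j), -1), Add(2, j)))
Mul(Add(Pow(Add(-5, Mul(-5, Add(Function('M')(2), -3))), 2), Pow(Add(78, -75), -1)), Add(-113, -99)) = Mul(Add(Pow(Add(-5, Mul(-5, Add(Mul(Pow(Add(-1, 2), -1), Add(2, 2)), -3))), 2), Pow(Add(78, -75), -1)), Add(-113, -99)) = Mul(Add(Pow(Add(-5, Mul(-5, Add(Mul(Pow(1, -1), 4), -3))), 2), Pow(3, -1)), -212) = Mul(Add(Pow(Add(-5, Mul(-5, Add(Mul(1, 4), -3))), 2), Rational(1, 3)), -212) = Mul(Add(Pow(Add(-5, Mul(-5, Add(4, -3))), 2), Rational(1, 3)), -212) = Mul(Add(Pow(Add(-5, Mul(-5, 1)), 2), Rational(1, 3)), -212) = Mul(Add(Pow(Add(-5, -5), 2), Rational(1, 3)), -212) = Mul(Add(Pow(-10, 2), Rational(1, 3)), -212) = Mul(Add(100, Rational(1, 3)), -212) = Mul(Rational(301, 3), -212) = Rational(-63812, 3)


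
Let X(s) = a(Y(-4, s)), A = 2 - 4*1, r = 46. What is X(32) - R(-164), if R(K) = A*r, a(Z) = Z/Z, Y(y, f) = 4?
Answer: 93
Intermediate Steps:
a(Z) = 1
A = -2 (A = 2 - 4 = -2)
R(K) = -92 (R(K) = -2*46 = -92)
X(s) = 1
X(32) - R(-164) = 1 - 1*(-92) = 1 + 92 = 93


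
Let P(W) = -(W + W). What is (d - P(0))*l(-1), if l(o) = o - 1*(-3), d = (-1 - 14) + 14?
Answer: -2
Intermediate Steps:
d = -1 (d = -15 + 14 = -1)
l(o) = 3 + o (l(o) = o + 3 = 3 + o)
P(W) = -2*W
(d - P(0))*l(-1) = (-1 - (-2)*0)*(3 - 1) = (-1 - 1*0)*2 = (-1 + 0)*2 = -1*2 = -2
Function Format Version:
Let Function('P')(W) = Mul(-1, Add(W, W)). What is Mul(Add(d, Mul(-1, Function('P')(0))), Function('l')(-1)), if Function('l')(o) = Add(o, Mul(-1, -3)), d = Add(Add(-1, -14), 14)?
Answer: -2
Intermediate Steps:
d = -1 (d = Add(-15, 14) = -1)
Function('l')(o) = Add(3, o) (Function('l')(o) = Add(o, 3) = Add(3, o))
Function('P')(W) = Mul(-2, W) (Function('P')(W) = Mul(-1, Mul(2, W)) = Mul(-2, W))
Mul(Add(d, Mul(-1, Function('P')(0))), Function('l')(-1)) = Mul(Add(-1, Mul(-1, Mul(-2, 0))), Add(3, -1)) = Mul(Add(-1, Mul(-1, 0)), 2) = Mul(Add(-1, 0), 2) = Mul(-1, 2) = -2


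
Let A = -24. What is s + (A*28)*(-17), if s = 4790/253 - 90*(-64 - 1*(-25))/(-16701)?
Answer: 16116514144/1408451 ≈ 11443.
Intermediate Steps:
s = 26369920/1408451 (s = 4790*(1/253) - 90*(-64 + 25)*(-1/16701) = 4790/253 - 90*(-39)*(-1/16701) = 4790/253 + 3510*(-1/16701) = 4790/253 - 1170/5567 = 26369920/1408451 ≈ 18.723)
s + (A*28)*(-17) = 26369920/1408451 - 24*28*(-17) = 26369920/1408451 - 672*(-17) = 26369920/1408451 + 11424 = 16116514144/1408451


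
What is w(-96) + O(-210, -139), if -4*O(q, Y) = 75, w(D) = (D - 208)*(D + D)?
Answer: 233397/4 ≈ 58349.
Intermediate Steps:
w(D) = 2*D*(-208 + D) (w(D) = (-208 + D)*(2*D) = 2*D*(-208 + D))
O(q, Y) = -75/4 (O(q, Y) = -1/4*75 = -75/4)
w(-96) + O(-210, -139) = 2*(-96)*(-208 - 96) - 75/4 = 2*(-96)*(-304) - 75/4 = 58368 - 75/4 = 233397/4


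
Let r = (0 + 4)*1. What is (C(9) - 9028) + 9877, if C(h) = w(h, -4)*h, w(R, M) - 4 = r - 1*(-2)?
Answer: 939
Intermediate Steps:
r = 4 (r = 4*1 = 4)
w(R, M) = 10 (w(R, M) = 4 + (4 - 1*(-2)) = 4 + (4 + 2) = 4 + 6 = 10)
C(h) = 10*h
(C(9) - 9028) + 9877 = (10*9 - 9028) + 9877 = (90 - 9028) + 9877 = -8938 + 9877 = 939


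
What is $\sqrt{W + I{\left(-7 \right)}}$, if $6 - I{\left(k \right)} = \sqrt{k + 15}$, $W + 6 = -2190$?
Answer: $\sqrt{-2190 - 2 \sqrt{2}} \approx 46.828 i$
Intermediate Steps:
$W = -2196$ ($W = -6 - 2190 = -2196$)
$I{\left(k \right)} = 6 - \sqrt{15 + k}$ ($I{\left(k \right)} = 6 - \sqrt{k + 15} = 6 - \sqrt{15 + k}$)
$\sqrt{W + I{\left(-7 \right)}} = \sqrt{-2196 + \left(6 - \sqrt{15 - 7}\right)} = \sqrt{-2196 + \left(6 - \sqrt{8}\right)} = \sqrt{-2196 + \left(6 - 2 \sqrt{2}\right)} = \sqrt{-2190 - 2 \sqrt{2}}$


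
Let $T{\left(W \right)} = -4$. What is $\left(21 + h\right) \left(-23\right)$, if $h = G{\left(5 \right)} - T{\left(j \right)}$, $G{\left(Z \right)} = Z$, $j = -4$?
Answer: $-690$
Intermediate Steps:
$h = 9$ ($h = 5 - -4 = 5 + 4 = 9$)
$\left(21 + h\right) \left(-23\right) = \left(21 + 9\right) \left(-23\right) = 30 \left(-23\right) = -690$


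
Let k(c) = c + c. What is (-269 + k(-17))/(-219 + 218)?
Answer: 303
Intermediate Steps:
k(c) = 2*c
(-269 + k(-17))/(-219 + 218) = (-269 + 2*(-17))/(-219 + 218) = (-269 - 34)/(-1) = -303*(-1) = 303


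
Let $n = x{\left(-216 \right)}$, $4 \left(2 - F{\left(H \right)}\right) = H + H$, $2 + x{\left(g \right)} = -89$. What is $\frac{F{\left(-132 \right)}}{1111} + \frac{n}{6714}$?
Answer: $\frac{355451}{7459254} \approx 0.047652$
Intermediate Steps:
$x{\left(g \right)} = -91$ ($x{\left(g \right)} = -2 - 89 = -91$)
$F{\left(H \right)} = 2 - \frac{H}{2}$ ($F{\left(H \right)} = 2 - \frac{H + H}{4} = 2 - \frac{2 H}{4} = 2 - \frac{H}{2}$)
$n = -91$
$\frac{F{\left(-132 \right)}}{1111} + \frac{n}{6714} = \frac{2 - -66}{1111} - \frac{91}{6714} = \left(2 + 66\right) \frac{1}{1111} - \frac{91}{6714} = 68 \cdot \frac{1}{1111} - \frac{91}{6714} = \frac{68}{1111} - \frac{91}{6714} = \frac{355451}{7459254}$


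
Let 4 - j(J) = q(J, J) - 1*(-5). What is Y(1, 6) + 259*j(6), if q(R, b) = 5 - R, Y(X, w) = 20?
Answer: 20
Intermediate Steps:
j(J) = -6 + J (j(J) = 4 - ((5 - J) - 1*(-5)) = 4 - ((5 - J) + 5) = 4 - (10 - J) = 4 + (-10 + J) = -6 + J)
Y(1, 6) + 259*j(6) = 20 + 259*(-6 + 6) = 20 + 259*0 = 20 + 0 = 20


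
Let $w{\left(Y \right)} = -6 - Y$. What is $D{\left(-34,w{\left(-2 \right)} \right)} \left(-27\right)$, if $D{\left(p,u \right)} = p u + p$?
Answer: $-2754$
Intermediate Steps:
$D{\left(p,u \right)} = p + p u$
$D{\left(-34,w{\left(-2 \right)} \right)} \left(-27\right) = - 34 \left(1 - 4\right) \left(-27\right) = \left(-34\right) \left(-3\right) \left(-27\right) = 102 \left(-27\right) = -2754$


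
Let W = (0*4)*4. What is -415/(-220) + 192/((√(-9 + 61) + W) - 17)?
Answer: -41315/3476 - 128*√13/79 ≈ -17.728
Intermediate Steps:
W = 0 (W = 0*4 = 0)
-415/(-220) + 192/((√(-9 + 61) + W) - 17) = -415/(-220) + 192/((√(-9 + 61) + 0) - 17) = -415*(-1/220) + 192/((√52 + 0) - 17) = 83/44 + 192/((2*√13 + 0) - 17) = 83/44 + 192/(2*√13 - 17) = 83/44 + 192/(-17 + 2*√13)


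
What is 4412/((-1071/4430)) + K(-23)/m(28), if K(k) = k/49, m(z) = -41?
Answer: -5609457401/307377 ≈ -18249.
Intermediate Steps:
K(k) = k/49 (K(k) = k*(1/49) = k/49)
4412/((-1071/4430)) + K(-23)/m(28) = 4412/((-1071/4430)) + ((1/49)*(-23))/(-41) = 4412/((-1071*1/4430)) - 23/49*(-1/41) = 4412/(-1071/4430) + 23/2009 = 4412*(-4430/1071) + 23/2009 = -19545160/1071 + 23/2009 = -5609457401/307377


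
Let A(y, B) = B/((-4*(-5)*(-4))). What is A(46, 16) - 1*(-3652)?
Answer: 18259/5 ≈ 3651.8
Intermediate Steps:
A(y, B) = -B/80 (A(y, B) = B/((20*(-4))) = B/(-80) = B*(-1/80) = -B/80)
A(46, 16) - 1*(-3652) = -1/80*16 - 1*(-3652) = -⅕ + 3652 = 18259/5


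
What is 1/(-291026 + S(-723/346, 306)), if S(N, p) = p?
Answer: -1/290720 ≈ -3.4397e-6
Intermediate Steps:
1/(-291026 + S(-723/346, 306)) = 1/(-291026 + 306) = 1/(-290720) = -1/290720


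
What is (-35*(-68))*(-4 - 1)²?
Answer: 59500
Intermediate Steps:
(-35*(-68))*(-4 - 1)² = 2380*(-5)² = 2380*25 = 59500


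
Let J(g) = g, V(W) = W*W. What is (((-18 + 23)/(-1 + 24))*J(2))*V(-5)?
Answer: 250/23 ≈ 10.870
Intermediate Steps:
V(W) = W²
(((-18 + 23)/(-1 + 24))*J(2))*V(-5) = (((-18 + 23)/(-1 + 24))*2)*(-5)² = ((5/23)*2)*25 = (10/23)*25 = 250/23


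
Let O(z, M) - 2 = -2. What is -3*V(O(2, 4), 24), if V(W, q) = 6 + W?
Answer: -18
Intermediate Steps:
O(z, M) = 0 (O(z, M) = 2 - 2 = 0)
-3*V(O(2, 4), 24) = -3*(6 + 0) = -3*6 = -1*18 = -18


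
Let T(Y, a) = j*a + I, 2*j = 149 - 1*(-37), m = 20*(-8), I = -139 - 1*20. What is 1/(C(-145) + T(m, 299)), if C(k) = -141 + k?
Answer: 1/27362 ≈ 3.6547e-5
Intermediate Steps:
I = -159 (I = -139 - 20 = -159)
m = -160
j = 93 (j = (149 - 1*(-37))/2 = (149 + 37)/2 = (½)*186 = 93)
T(Y, a) = -159 + 93*a (T(Y, a) = 93*a - 159 = -159 + 93*a)
1/(C(-145) + T(m, 299)) = 1/((-141 - 145) + (-159 + 93*299)) = 1/(-286 + (-159 + 27807)) = 1/(-286 + 27648) = 1/27362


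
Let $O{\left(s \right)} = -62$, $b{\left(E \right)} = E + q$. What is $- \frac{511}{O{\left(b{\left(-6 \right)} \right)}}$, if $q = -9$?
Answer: $\frac{511}{62} \approx 8.2419$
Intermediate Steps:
$b{\left(E \right)} = -9 + E$ ($b{\left(E \right)} = E - 9 = -9 + E$)
$- \frac{511}{O{\left(b{\left(-6 \right)} \right)}} = - \frac{511}{-62} = \left(-511\right) \left(- \frac{1}{62}\right) = \frac{511}{62}$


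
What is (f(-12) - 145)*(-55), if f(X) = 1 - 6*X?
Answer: 3960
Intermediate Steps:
f(X) = 1 - 6*X
(f(-12) - 145)*(-55) = ((1 - 6*(-12)) - 145)*(-55) = ((1 + 72) - 145)*(-55) = (73 - 145)*(-55) = -72*(-55) = 3960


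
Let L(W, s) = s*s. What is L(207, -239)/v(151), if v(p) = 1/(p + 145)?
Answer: 16907816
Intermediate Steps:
v(p) = 1/(145 + p)
L(W, s) = s²
L(207, -239)/v(151) = (-239)²/(1/(145 + 151)) = 57121/(1/296) = 57121*296 = 16907816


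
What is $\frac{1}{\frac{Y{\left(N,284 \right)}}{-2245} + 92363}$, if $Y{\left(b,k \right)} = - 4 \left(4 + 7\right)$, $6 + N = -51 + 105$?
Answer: $\frac{2245}{207354979} \approx 1.0827 \cdot 10^{-5}$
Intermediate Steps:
$N = 48$ ($N = -6 + \left(-51 + 105\right) = -6 + 54 = 48$)
$Y{\left(b,k \right)} = -44$ ($Y{\left(b,k \right)} = \left(-4\right) 11 = -44$)
$\frac{1}{\frac{Y{\left(N,284 \right)}}{-2245} + 92363} = \frac{1}{- \frac{44}{-2245} + 92363} = \frac{1}{\left(-44\right) \left(- \frac{1}{2245}\right) + 92363} = \frac{1}{\frac{44}{2245} + 92363} = \frac{1}{\frac{207354979}{2245}} = \frac{2245}{207354979}$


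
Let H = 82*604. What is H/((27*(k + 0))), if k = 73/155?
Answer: 7676840/1971 ≈ 3894.9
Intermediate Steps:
k = 73/155 (k = 73*(1/155) = 73/155 ≈ 0.47097)
H = 49528
H/((27*(k + 0))) = 49528/((27*(73/155 + 0))) = 49528/((27*(73/155))) = 49528/(1971/155) = 49528*(155/1971) = 7676840/1971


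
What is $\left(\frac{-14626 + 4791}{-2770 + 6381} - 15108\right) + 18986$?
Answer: $\frac{13993623}{3611} \approx 3875.3$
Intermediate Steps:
$\left(\frac{-14626 + 4791}{-2770 + 6381} - 15108\right) + 18986 = \left(- \frac{9835}{3611} - 15108\right) + 18986 = - \frac{54564823}{3611} + 18986 = \frac{13993623}{3611}$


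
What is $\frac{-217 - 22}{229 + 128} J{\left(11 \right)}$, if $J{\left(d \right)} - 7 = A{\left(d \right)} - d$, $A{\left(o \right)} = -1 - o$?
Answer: $\frac{3824}{357} \approx 10.711$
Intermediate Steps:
$J{\left(d \right)} = 6 - 2 d$ ($J{\left(d \right)} = 7 - \left(1 + 2 d\right) = 6 - 2 d$)
$\frac{-217 - 22}{229 + 128} J{\left(11 \right)} = \frac{-217 - 22}{229 + 128} \left(6 - 22\right) = - \frac{239}{357} \left(6 - 22\right) = \left(-239\right) \frac{1}{357} \left(-16\right) = \left(- \frac{239}{357}\right) \left(-16\right) = \frac{3824}{357}$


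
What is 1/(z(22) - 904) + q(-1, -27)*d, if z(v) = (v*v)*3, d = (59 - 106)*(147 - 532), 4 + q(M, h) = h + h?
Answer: -575131479/548 ≈ -1.0495e+6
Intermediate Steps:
q(M, h) = -4 + 2*h (q(M, h) = -4 + (h + h) = -4 + 2*h)
d = 18095 (d = -47*(-385) = 18095)
z(v) = 3*v² (z(v) = v²*3 = 3*v²)
1/(z(22) - 904) + q(-1, -27)*d = 1/(3*22² - 904) + (-4 + 2*(-27))*18095 = 1/(3*484 - 904) + (-4 - 54)*18095 = 1/(1452 - 904) - 58*18095 = 1/548 - 1049510 = -575131479/548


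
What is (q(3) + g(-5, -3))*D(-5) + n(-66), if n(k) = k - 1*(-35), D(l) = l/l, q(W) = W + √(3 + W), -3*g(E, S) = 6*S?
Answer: -22 + √6 ≈ -19.551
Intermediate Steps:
g(E, S) = -2*S
D(l) = 1
n(k) = 35 + k (n(k) = k + 35 = 35 + k)
(q(3) + g(-5, -3))*D(-5) + n(-66) = ((3 + √(3 + 3)) - 2*(-3))*1 + (35 - 66) = ((3 + √6) + 6)*1 - 31 = (9 + √6)*1 - 31 = (9 + √6) - 31 = -22 + √6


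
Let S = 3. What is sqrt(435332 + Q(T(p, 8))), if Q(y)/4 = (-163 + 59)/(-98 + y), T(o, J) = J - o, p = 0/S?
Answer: 2*sqrt(24487685)/15 ≈ 659.80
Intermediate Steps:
p = 0 (p = 0/3 = 0*(1/3) = 0)
Q(y) = -416/(-98 + y) (Q(y) = 4*((-163 + 59)/(-98 + y)) = 4*(-104/(-98 + y)) = -416/(-98 + y))
sqrt(435332 + Q(T(p, 8))) = sqrt(435332 - 416/(-98 + (8 - 1*0))) = sqrt(435332 - 416/(-98 + (8 + 0))) = sqrt(435332 - 416/(-98 + 8)) = sqrt(435332 - 416/(-90)) = sqrt(435332 - 416*(-1/90)) = sqrt(435332 + 208/45) = sqrt(19590148/45) = 2*sqrt(24487685)/15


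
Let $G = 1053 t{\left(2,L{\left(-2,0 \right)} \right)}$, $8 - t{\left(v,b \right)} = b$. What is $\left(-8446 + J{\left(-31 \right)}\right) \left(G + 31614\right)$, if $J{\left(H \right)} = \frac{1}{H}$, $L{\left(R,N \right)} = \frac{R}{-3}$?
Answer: $- \frac{10299226872}{31} \approx -3.3223 \cdot 10^{8}$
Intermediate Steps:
$L{\left(R,N \right)} = - \frac{R}{3}$ ($L{\left(R,N \right)} = R \left(- \frac{1}{3}\right) = - \frac{R}{3}$)
$t{\left(v,b \right)} = 8 - b$
$G = 7722$ ($G = 1053 \left(8 - \left(- \frac{1}{3}\right) \left(-2\right)\right) = 1053 \left(8 - \frac{2}{3}\right) = 1053 \cdot \frac{22}{3} = 7722$)
$\left(-8446 + J{\left(-31 \right)}\right) \left(G + 31614\right) = \left(-8446 + \frac{1}{-31}\right) \left(7722 + 31614\right) = \left(-8446 - \frac{1}{31}\right) 39336 = \left(- \frac{261827}{31}\right) 39336 = - \frac{10299226872}{31}$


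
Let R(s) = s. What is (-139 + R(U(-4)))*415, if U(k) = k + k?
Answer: -61005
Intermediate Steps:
U(k) = 2*k
(-139 + R(U(-4)))*415 = (-139 + 2*(-4))*415 = (-139 - 8)*415 = -147*415 = -61005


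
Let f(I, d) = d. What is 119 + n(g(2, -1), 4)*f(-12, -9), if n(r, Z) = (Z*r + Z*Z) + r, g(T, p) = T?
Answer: -115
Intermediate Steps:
n(r, Z) = r + Z² + Z*r (n(r, Z) = (Z*r + Z²) + r = (Z² + Z*r) + r = r + Z² + Z*r)
119 + n(g(2, -1), 4)*f(-12, -9) = 119 + (2 + 4² + 4*2)*(-9) = 119 + (2 + 16 + 8)*(-9) = 119 + 26*(-9) = 119 - 234 = -115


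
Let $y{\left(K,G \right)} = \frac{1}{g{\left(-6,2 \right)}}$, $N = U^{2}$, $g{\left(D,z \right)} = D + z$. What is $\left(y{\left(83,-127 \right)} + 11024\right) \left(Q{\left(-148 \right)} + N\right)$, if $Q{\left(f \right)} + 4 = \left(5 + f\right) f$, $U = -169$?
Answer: $\frac{2192447495}{4} \approx 5.4811 \cdot 10^{8}$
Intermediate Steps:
$N = 28561$ ($N = \left(-169\right)^{2} = 28561$)
$y{\left(K,G \right)} = - \frac{1}{4}$ ($y{\left(K,G \right)} = \frac{1}{-6 + 2} = \frac{1}{-4} = - \frac{1}{4}$)
$Q{\left(f \right)} = -4 + f \left(5 + f\right)$ ($Q{\left(f \right)} = -4 + \left(5 + f\right) f = -4 + f \left(5 + f\right)$)
$\left(y{\left(83,-127 \right)} + 11024\right) \left(Q{\left(-148 \right)} + N\right) = \left(- \frac{1}{4} + 11024\right) \left(\left(-4 + \left(-148\right)^{2} + 5 \left(-148\right)\right) + 28561\right) = \frac{44095 \left(\left(-4 + 21904 - 740\right) + 28561\right)}{4} = \frac{44095 \left(21160 + 28561\right)}{4} = \frac{44095}{4} \cdot 49721 = \frac{2192447495}{4}$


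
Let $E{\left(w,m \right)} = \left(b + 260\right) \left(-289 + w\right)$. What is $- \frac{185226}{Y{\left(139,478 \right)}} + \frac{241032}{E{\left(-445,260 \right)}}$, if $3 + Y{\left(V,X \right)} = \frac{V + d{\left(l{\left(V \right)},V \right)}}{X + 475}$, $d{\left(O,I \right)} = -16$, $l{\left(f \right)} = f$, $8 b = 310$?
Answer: $\frac{12902390108411}{199985640} \approx 64517.0$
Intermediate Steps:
$b = \frac{155}{4}$ ($b = \frac{1}{8} \cdot 310 = \frac{155}{4} \approx 38.75$)
$E{\left(w,m \right)} = - \frac{345355}{4} + \frac{1195 w}{4}$ ($E{\left(w,m \right)} = \left(\frac{155}{4} + 260\right) \left(-289 + w\right) = \frac{1195 \left(-289 + w\right)}{4} = - \frac{345355}{4} + \frac{1195 w}{4}$)
$Y{\left(V,X \right)} = -3 + \frac{-16 + V}{475 + X}$ ($Y{\left(V,X \right)} = -3 + \frac{V - 16}{X + 475} = -3 + \frac{-16 + V}{475 + X}$)
$- \frac{185226}{Y{\left(139,478 \right)}} + \frac{241032}{E{\left(-445,260 \right)}} = - \frac{185226}{\frac{1}{475 + 478} \left(-1441 + 139 - 1434\right)} + \frac{241032}{- \frac{345355}{4} + \frac{1195}{4} \left(-445\right)} = - \frac{185226}{\frac{1}{953} \left(-1441 + 139 - 1434\right)} + \frac{241032}{- \frac{345355}{4} - \frac{531775}{4}} = - \frac{185226}{\frac{1}{953} \left(-2736\right)} + \frac{241032}{- \frac{438565}{2}} = - \frac{185226}{- \frac{2736}{953}} + 241032 \left(- \frac{2}{438565}\right) = \left(-185226\right) \left(- \frac{953}{2736}\right) - \frac{482064}{438565} = \frac{29420063}{456} - \frac{482064}{438565} = \frac{12902390108411}{199985640}$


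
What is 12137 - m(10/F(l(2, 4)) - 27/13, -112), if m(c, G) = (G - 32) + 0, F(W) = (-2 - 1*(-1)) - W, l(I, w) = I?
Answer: 12281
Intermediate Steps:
F(W) = -1 - W (F(W) = (-2 + 1) - W = -1 - W)
m(c, G) = -32 + G (m(c, G) = (-32 + G) + 0 = -32 + G)
12137 - m(10/F(l(2, 4)) - 27/13, -112) = 12137 - (-32 - 112) = 12137 - 1*(-144) = 12137 + 144 = 12281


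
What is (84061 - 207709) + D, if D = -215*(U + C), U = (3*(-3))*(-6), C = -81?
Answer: -117843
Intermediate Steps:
U = 54 (U = -9*(-6) = 54)
D = 5805 (D = -215*(54 - 81) = -215*(-27) = 5805)
(84061 - 207709) + D = (84061 - 207709) + 5805 = -123648 + 5805 = -117843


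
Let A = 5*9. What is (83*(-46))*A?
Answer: -171810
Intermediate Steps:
A = 45
(83*(-46))*A = (83*(-46))*45 = -3818*45 = -171810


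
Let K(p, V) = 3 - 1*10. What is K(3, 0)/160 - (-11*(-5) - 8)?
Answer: -7527/160 ≈ -47.044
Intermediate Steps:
K(p, V) = -7 (K(p, V) = 3 - 10 = -7)
K(3, 0)/160 - (-11*(-5) - 8) = -7/160 - (-11*(-5) - 8) = -7*1/160 - (55 - 8) = -7/160 - 1*47 = -7/160 - 47 = -7527/160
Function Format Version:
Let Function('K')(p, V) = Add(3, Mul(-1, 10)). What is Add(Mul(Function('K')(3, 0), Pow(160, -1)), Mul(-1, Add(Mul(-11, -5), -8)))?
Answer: Rational(-7527, 160) ≈ -47.044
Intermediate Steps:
Function('K')(p, V) = -7 (Function('K')(p, V) = Add(3, -10) = -7)
Add(Mul(Function('K')(3, 0), Pow(160, -1)), Mul(-1, Add(Mul(-11, -5), -8))) = Add(Mul(-7, Pow(160, -1)), Mul(-1, Add(Mul(-11, -5), -8))) = Add(Mul(-7, Rational(1, 160)), Mul(-1, Add(55, -8))) = Add(Rational(-7, 160), Mul(-1, 47)) = Add(Rational(-7, 160), -47) = Rational(-7527, 160)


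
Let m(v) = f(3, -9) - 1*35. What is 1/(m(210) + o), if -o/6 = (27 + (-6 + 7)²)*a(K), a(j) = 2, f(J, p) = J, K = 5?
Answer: -1/368 ≈ -0.0027174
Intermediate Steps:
m(v) = -32 (m(v) = 3 - 1*35 = 3 - 35 = -32)
o = -336 (o = -6*(27 + (-6 + 7)²)*2 = -6*(27 + 1²)*2 = -6*(27 + 1)*2 = -168*2 = -6*56 = -336)
1/(m(210) + o) = 1/(-32 - 336) = 1/(-368) = -1/368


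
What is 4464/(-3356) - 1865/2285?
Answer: -822959/383423 ≈ -2.1463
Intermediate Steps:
4464/(-3356) - 1865/2285 = 4464*(-1/3356) - 1865*1/2285 = -1116/839 - 373/457 = -822959/383423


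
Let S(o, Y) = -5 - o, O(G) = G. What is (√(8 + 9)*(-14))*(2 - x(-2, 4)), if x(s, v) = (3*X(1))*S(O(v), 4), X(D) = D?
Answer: -406*√17 ≈ -1674.0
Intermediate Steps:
x(s, v) = -15 - 3*v (x(s, v) = (3*1)*(-5 - v) = 3*(-5 - v) = -15 - 3*v)
(√(8 + 9)*(-14))*(2 - x(-2, 4)) = (√(8 + 9)*(-14))*(2 - (-15 - 3*4)) = (√17*(-14))*(2 - (-15 - 12)) = (-14*√17)*(2 - 1*(-27)) = (-14*√17)*(2 + 27) = -14*√17*29 = -406*√17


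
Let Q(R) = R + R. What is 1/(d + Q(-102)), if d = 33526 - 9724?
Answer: 1/23598 ≈ 4.2376e-5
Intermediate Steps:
d = 23802
Q(R) = 2*R
1/(d + Q(-102)) = 1/(23802 + 2*(-102)) = 1/(23802 - 204) = 1/23598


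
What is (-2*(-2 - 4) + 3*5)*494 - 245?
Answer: 13093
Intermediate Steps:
(-2*(-2 - 4) + 3*5)*494 - 245 = (-2*(-6) + 15)*494 - 245 = (12 + 15)*494 - 245 = 27*494 - 245 = 13338 - 245 = 13093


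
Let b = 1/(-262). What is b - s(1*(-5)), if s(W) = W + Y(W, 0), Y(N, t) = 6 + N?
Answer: 1047/262 ≈ 3.9962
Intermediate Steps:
s(W) = 6 + 2*W (s(W) = W + (6 + W) = 6 + 2*W)
b = -1/262 ≈ -0.0038168
b - s(1*(-5)) = -1/262 - (6 + 2*(1*(-5))) = -1/262 - (6 + 2*(-5)) = -1/262 - (6 - 10) = -1/262 - 1*(-4) = -1/262 + 4 = 1047/262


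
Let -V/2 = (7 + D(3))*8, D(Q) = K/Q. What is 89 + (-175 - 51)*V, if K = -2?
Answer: 68971/3 ≈ 22990.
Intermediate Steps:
D(Q) = -2/Q
V = -304/3 (V = -2*(7 - 2/3)*8 = -38*8/3 = -2*152/3 = -304/3 ≈ -101.33)
89 + (-175 - 51)*V = 89 + (-175 - 51)*(-304/3) = 89 - 226*(-304/3) = 89 + 68704/3 = 68971/3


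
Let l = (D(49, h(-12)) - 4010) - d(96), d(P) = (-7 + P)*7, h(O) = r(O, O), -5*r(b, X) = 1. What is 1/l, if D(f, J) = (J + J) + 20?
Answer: -5/23067 ≈ -0.00021676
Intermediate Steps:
r(b, X) = -1/5 (r(b, X) = -1/5*1 = -1/5)
h(O) = -1/5
D(f, J) = 20 + 2*J (D(f, J) = 2*J + 20 = 20 + 2*J)
d(P) = -49 + 7*P
l = -23067/5 (l = ((20 + 2*(-1/5)) - 4010) - (-49 + 7*96) = ((20 - 2/5) - 4010) - (-49 + 672) = (98/5 - 4010) - 1*623 = -19952/5 - 623 = -23067/5 ≈ -4613.4)
1/l = 1/(-23067/5) = -5/23067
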